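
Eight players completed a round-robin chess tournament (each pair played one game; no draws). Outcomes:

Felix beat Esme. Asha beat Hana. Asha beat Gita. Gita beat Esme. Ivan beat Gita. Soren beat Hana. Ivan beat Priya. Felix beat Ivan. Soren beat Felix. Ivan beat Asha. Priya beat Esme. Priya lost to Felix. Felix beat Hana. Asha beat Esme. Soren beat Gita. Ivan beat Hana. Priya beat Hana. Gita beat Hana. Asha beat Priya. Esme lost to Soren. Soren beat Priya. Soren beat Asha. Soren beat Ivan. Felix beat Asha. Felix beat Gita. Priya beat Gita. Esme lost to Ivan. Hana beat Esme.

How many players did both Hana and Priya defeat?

1

Hana beat: Esme.
Priya beat: Gita, Hana, Esme.
Both beat: Esme — 1.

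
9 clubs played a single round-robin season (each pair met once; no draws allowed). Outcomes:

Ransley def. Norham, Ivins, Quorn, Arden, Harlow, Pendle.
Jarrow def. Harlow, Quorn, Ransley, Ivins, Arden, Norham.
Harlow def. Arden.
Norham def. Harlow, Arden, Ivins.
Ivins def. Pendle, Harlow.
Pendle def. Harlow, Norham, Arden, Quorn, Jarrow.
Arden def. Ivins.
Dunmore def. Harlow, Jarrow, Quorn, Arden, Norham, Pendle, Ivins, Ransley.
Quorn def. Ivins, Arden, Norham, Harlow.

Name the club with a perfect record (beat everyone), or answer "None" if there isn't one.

Dunmore

Dunmore has 8 wins out of 8 opponents — a perfect record.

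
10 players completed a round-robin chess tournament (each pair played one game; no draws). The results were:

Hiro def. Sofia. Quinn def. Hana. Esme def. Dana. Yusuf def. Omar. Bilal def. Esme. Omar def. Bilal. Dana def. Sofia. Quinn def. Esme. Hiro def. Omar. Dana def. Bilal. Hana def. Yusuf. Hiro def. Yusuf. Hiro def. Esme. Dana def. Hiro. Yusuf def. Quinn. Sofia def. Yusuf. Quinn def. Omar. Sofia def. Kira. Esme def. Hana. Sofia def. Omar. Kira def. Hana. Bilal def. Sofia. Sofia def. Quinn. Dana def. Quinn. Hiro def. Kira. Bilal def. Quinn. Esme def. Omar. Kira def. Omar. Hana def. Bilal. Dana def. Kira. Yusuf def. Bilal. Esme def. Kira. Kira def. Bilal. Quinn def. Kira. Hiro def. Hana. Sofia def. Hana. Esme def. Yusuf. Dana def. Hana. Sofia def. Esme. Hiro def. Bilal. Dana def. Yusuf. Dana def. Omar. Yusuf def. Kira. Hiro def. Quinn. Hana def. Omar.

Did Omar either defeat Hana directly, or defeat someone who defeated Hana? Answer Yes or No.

Omar did not beat Hana directly.
Omar beat Bilal, but each of them lost to Hana. No two-step path.

No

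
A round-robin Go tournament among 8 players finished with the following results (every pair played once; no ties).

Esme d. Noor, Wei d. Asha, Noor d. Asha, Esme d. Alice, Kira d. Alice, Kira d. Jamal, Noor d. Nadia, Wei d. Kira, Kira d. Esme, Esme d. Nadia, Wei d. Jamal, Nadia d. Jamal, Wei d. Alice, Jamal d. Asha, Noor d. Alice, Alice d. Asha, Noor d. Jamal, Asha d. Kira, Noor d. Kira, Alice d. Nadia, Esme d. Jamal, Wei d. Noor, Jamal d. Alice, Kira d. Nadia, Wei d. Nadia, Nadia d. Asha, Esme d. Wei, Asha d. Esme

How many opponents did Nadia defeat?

2

Nadia's results: beat Jamal, Asha; lost to Noor, Esme, Wei, Kira, Alice.
That is 2 wins.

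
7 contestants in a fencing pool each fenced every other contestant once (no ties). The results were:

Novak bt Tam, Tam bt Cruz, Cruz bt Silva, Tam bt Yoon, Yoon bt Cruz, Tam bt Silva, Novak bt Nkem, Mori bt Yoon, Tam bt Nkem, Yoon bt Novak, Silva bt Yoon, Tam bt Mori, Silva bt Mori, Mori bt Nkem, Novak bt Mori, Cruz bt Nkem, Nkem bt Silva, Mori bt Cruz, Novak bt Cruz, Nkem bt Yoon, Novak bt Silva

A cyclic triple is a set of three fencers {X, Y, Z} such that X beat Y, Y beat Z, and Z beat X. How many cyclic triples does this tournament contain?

Win totals: Tam 5, Silva 2, Nkem 2, Yoon 2, Cruz 2, Novak 5, Mori 3.
A fencer with w wins dominates both others in C(w,2) triples; summing gives 10 + 1 + 1 + 1 + 1 + 10 + 3 = 27 transitive triples.
Total triples C(7,3) = 35, so cyclic triples = 35 − 27 = 8.

8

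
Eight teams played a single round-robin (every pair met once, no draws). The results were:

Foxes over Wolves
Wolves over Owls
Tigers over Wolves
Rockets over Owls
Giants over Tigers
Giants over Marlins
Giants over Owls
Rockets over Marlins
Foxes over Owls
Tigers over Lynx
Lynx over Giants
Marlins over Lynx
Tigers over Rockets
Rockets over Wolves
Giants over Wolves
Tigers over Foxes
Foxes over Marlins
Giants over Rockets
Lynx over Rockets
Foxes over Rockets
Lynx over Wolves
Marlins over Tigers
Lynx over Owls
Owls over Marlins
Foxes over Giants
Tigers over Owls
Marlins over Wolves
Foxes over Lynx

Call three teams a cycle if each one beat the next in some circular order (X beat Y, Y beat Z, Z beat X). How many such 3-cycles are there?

9

Win totals: Lynx 4, Owls 1, Rockets 3, Tigers 5, Foxes 6, Marlins 3, Wolves 1, Giants 5.
A team with w wins dominates both others in C(w,2) triples; summing gives 6 + 0 + 3 + 10 + 15 + 3 + 0 + 10 = 47 transitive triples.
Total triples C(8,3) = 56, so cyclic triples = 56 − 47 = 9.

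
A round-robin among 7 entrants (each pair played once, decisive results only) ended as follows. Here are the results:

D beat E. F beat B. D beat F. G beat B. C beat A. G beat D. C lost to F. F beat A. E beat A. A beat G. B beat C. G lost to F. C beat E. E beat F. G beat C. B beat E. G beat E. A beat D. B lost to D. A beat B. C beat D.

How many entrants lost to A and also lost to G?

2

A beat: B, D, G.
G beat: B, C, D, E.
Both beat: B, D — 2.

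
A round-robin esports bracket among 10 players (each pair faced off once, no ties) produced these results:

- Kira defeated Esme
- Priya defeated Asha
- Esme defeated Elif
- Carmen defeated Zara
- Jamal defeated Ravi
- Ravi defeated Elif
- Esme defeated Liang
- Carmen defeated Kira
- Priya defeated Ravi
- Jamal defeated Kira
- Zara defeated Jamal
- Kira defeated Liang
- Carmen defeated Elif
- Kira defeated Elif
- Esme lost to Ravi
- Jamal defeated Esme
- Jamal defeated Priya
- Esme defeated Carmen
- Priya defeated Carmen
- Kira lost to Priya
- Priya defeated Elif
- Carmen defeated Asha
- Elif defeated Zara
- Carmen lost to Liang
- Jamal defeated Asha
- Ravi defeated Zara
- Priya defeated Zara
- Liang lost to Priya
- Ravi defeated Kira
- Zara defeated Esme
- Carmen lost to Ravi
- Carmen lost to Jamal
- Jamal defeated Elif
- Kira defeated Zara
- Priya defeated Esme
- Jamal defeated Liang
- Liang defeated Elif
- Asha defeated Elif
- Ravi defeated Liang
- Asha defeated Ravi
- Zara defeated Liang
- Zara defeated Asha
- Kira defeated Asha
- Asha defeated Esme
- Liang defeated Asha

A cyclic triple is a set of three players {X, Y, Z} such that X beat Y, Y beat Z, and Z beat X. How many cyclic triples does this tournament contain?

18

Win totals: Liang 3, Ravi 6, Kira 5, Jamal 8, Carmen 4, Asha 3, Zara 4, Esme 3, Priya 8, Elif 1.
A player with w wins dominates both others in C(w,2) triples; summing gives 3 + 15 + 10 + 28 + 6 + 3 + 6 + 3 + 28 + 0 = 102 transitive triples.
Total triples C(10,3) = 120, so cyclic triples = 120 − 102 = 18.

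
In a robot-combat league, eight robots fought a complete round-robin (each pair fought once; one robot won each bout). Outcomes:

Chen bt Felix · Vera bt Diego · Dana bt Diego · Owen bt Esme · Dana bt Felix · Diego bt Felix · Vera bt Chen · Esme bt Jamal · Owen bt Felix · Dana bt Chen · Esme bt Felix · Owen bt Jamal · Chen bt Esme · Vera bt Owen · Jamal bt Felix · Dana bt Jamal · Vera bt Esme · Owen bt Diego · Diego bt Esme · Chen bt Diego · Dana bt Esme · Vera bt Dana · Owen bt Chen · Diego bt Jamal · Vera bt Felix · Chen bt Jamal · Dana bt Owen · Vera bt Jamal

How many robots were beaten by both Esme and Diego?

2

Esme beat: Jamal, Felix.
Diego beat: Esme, Jamal, Felix.
Both beat: Jamal, Felix — 2.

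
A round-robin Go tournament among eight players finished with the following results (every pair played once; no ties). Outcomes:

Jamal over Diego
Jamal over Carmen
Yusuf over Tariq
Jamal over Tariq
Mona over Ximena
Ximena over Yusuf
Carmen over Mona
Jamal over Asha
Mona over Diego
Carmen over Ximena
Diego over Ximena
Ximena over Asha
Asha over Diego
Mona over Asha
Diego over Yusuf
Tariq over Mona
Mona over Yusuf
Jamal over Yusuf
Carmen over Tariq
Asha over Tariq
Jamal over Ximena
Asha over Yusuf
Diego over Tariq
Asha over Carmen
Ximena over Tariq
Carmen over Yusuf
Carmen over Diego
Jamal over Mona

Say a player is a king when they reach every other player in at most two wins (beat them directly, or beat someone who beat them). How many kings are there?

1

Tariq cannot reach Carmen, Jamal in two steps.
Diego cannot reach Carmen, Jamal in two steps.
Ximena cannot reach Jamal in two steps.
Carmen cannot reach Jamal in two steps.
Mona cannot reach Jamal in two steps.
Jamal reaches everyone (king).
Yusuf cannot reach Diego, Ximena, Carmen, Jamal, Asha in two steps.
Asha cannot reach Jamal in two steps.
Kings: Jamal — 1.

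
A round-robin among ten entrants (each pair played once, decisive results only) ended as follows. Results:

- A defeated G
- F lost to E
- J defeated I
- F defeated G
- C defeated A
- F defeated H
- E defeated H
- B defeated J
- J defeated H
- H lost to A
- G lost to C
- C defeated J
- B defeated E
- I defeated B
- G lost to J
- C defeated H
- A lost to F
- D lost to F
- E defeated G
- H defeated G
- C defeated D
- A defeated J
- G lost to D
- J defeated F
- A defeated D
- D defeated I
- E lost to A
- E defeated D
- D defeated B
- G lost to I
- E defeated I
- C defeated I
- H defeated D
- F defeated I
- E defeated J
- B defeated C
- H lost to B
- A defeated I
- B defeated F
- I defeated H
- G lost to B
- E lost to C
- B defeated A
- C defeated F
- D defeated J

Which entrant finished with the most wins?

Win totals: A 6, B 7, C 8, D 4, E 6, F 5, G 0, H 2, I 3, J 4.
C leads with 8 wins (next highest: 7).

C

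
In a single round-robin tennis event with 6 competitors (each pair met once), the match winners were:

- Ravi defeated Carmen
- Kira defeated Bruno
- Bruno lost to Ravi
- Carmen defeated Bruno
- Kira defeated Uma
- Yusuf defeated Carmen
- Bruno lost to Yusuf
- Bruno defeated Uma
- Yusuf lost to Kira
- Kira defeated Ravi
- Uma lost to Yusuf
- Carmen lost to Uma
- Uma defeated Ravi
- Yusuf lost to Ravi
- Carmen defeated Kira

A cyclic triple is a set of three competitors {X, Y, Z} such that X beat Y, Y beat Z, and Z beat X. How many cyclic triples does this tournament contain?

6

Of the C(6,3) = 20 triples, the cyclic ones are: {Yusuf, Ravi, Uma}; {Yusuf, Carmen, Kira}; {Ravi, Bruno, Uma}; {Ravi, Carmen, Kira}; {Bruno, Carmen, Uma}; {Carmen, Kira, Uma}.
That is 6.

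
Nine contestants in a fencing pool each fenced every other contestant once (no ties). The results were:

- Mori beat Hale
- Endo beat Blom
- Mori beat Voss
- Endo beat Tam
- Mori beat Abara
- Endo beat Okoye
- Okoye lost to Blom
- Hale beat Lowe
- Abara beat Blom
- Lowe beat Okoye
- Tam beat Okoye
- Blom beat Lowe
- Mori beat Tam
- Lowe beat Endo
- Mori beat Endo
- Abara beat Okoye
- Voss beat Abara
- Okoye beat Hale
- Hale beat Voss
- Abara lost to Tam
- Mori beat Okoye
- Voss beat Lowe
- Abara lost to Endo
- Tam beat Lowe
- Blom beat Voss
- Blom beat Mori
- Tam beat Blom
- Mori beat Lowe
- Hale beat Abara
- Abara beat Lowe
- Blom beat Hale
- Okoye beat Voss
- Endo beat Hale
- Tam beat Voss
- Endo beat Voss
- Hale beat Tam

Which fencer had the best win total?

Mori

Win totals: Mori 7, Endo 6, Okoye 2, Voss 2, Lowe 2, Abara 3, Blom 5, Tam 5, Hale 4.
Mori leads with 7 wins (next highest: 6).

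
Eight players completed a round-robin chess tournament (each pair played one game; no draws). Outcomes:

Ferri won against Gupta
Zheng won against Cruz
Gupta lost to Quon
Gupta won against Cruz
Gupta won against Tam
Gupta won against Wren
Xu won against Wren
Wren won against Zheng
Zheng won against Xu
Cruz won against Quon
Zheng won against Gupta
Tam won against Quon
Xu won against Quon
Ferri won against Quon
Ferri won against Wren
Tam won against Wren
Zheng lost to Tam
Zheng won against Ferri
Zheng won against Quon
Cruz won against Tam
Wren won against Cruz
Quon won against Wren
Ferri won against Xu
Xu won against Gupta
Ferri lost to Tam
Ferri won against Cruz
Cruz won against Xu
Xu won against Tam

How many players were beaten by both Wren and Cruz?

0

Wren beat: Zheng, Cruz.
Cruz beat: Quon, Tam, Xu.
No one was beaten by both.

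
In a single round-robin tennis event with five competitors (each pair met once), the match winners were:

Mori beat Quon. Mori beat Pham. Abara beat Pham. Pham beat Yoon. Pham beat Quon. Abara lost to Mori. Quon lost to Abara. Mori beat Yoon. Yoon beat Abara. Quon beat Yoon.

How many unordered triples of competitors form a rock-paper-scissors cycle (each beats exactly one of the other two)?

Win totals: Mori 4, Abara 2, Quon 1, Yoon 1, Pham 2.
A competitor with w wins dominates both others in C(w,2) triples; summing gives 6 + 1 + 0 + 0 + 1 = 8 transitive triples.
Total triples C(5,3) = 10, so cyclic triples = 10 − 8 = 2.

2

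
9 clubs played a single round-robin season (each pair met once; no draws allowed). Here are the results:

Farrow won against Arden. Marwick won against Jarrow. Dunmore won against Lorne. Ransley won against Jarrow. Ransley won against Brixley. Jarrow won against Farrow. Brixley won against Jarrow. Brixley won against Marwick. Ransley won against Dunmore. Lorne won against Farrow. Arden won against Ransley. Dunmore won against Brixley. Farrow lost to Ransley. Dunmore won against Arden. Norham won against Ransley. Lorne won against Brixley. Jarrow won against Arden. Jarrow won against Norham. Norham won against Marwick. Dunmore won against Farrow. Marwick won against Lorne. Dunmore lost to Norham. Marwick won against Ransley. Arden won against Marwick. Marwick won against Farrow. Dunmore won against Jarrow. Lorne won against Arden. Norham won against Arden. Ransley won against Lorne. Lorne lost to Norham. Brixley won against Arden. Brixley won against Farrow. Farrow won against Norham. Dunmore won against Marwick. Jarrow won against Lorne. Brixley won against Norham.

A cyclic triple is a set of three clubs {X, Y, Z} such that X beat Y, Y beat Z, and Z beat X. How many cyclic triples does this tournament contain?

22

Win totals: Jarrow 4, Farrow 2, Arden 2, Brixley 5, Dunmore 6, Norham 5, Lorne 3, Ransley 5, Marwick 4.
A club with w wins dominates both others in C(w,2) triples; summing gives 6 + 1 + 1 + 10 + 15 + 10 + 3 + 10 + 6 = 62 transitive triples.
Total triples C(9,3) = 84, so cyclic triples = 84 − 62 = 22.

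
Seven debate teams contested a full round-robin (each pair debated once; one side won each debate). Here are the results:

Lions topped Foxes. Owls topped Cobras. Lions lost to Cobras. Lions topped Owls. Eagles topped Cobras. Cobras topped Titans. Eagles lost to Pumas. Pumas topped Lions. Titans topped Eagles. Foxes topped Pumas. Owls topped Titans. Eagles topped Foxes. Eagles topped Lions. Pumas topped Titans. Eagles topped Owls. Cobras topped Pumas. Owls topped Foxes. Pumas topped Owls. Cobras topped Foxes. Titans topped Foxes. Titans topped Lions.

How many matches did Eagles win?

4

Eagles' results: beat Cobras, Foxes, Owls, Lions; lost to Titans, Pumas.
That is 4 wins.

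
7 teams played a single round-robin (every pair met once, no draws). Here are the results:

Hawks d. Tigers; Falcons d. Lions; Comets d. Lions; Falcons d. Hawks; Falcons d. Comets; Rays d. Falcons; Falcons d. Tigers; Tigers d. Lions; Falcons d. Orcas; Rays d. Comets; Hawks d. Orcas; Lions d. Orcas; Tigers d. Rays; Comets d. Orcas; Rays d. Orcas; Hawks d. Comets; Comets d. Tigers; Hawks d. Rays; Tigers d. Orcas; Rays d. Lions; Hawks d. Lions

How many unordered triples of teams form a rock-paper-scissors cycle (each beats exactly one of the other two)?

Win totals: Hawks 5, Falcons 5, Orcas 0, Comets 3, Tigers 3, Rays 4, Lions 1.
A team with w wins dominates both others in C(w,2) triples; summing gives 10 + 10 + 0 + 3 + 3 + 6 + 0 = 32 transitive triples.
Total triples C(7,3) = 35, so cyclic triples = 35 − 32 = 3.

3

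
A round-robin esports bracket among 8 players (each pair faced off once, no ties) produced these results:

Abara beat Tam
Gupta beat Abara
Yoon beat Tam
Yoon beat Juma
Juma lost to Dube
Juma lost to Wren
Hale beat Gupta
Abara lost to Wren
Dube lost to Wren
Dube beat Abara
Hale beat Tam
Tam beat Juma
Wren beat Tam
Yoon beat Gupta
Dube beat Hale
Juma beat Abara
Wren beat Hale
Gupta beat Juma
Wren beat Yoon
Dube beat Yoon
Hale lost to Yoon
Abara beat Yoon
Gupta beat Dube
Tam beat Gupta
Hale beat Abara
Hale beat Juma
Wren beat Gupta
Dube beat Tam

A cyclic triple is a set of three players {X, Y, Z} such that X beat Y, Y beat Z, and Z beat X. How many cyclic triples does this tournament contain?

8

Win totals: Yoon 4, Hale 4, Tam 2, Juma 1, Dube 5, Gupta 3, Abara 2, Wren 7.
A player with w wins dominates both others in C(w,2) triples; summing gives 6 + 6 + 1 + 0 + 10 + 3 + 1 + 21 = 48 transitive triples.
Total triples C(8,3) = 56, so cyclic triples = 56 − 48 = 8.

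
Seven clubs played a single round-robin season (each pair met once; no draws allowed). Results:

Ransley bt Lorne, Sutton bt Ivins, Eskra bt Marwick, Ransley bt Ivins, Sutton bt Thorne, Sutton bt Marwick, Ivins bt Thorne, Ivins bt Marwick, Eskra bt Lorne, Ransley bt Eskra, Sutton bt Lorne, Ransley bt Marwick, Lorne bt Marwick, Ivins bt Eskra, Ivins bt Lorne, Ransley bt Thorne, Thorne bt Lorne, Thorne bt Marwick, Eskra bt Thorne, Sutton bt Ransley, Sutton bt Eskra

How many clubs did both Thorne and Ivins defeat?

2

Thorne beat: Lorne, Marwick.
Ivins beat: Lorne, Eskra, Marwick, Thorne.
Both beat: Lorne, Marwick — 2.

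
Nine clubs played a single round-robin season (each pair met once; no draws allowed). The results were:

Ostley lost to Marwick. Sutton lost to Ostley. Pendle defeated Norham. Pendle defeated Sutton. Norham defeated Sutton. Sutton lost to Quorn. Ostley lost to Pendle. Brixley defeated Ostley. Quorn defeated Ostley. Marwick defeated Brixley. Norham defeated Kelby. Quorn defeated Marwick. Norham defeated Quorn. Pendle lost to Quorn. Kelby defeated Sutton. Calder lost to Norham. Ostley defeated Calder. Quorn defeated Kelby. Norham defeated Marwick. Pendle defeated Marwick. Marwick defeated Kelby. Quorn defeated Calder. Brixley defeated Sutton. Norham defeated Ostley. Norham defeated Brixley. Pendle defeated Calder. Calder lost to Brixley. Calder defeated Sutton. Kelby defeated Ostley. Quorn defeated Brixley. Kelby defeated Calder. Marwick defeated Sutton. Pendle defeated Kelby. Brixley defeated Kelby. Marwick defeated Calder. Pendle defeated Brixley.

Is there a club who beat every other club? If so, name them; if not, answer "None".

None

Highest win total is Quorn with 7 (out of 8 possible).
Quorn lost to Norham, so no club went undefeated.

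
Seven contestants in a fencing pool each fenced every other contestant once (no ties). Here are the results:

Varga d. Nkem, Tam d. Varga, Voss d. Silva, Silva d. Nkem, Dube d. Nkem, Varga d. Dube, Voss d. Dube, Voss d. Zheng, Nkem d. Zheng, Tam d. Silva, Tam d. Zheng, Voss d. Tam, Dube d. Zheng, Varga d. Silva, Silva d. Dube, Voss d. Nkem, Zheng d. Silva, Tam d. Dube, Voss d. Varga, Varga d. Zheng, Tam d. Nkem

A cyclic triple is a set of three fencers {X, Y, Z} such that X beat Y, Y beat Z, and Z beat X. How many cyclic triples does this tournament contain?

Win totals: Zheng 1, Dube 2, Voss 6, Varga 4, Tam 5, Nkem 1, Silva 2.
A fencer with w wins dominates both others in C(w,2) triples; summing gives 0 + 1 + 15 + 6 + 10 + 0 + 1 = 33 transitive triples.
Total triples C(7,3) = 35, so cyclic triples = 35 − 33 = 2.

2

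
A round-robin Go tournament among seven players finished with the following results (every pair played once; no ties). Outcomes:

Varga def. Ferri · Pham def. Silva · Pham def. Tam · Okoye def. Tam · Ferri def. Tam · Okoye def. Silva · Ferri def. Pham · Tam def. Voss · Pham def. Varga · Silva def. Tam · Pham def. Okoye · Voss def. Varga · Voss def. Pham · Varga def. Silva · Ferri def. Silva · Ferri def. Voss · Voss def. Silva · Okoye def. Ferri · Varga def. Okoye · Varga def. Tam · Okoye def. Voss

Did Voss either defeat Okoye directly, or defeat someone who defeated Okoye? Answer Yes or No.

Yes

Voss did not beat Okoye directly.
Voss beat Varga, Pham, Silva. Of those, Varga beat Okoye.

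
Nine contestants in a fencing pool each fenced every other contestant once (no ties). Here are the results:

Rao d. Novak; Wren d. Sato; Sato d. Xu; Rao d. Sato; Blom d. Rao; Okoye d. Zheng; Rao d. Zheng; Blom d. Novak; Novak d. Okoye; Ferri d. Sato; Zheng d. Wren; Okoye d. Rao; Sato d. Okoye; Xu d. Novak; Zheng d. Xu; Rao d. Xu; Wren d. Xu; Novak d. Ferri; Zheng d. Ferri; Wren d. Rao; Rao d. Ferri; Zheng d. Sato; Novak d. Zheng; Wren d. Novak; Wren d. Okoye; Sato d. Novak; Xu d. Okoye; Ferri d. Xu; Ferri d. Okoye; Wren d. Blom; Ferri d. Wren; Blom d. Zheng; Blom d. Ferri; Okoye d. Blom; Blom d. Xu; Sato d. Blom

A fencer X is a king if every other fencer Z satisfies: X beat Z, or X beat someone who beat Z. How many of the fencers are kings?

Rao reaches everyone (king).
Blom reaches everyone (king).
Zheng reaches everyone (king).
Xu cannot reach Sato, Wren in two steps.
Sato cannot reach Wren in two steps.
Okoye reaches everyone (king).
Novak reaches everyone (king).
Ferri reaches everyone (king).
Wren reaches everyone (king).
Kings: Rao, Blom, Zheng, Okoye, Novak, Ferri, Wren — 7.

7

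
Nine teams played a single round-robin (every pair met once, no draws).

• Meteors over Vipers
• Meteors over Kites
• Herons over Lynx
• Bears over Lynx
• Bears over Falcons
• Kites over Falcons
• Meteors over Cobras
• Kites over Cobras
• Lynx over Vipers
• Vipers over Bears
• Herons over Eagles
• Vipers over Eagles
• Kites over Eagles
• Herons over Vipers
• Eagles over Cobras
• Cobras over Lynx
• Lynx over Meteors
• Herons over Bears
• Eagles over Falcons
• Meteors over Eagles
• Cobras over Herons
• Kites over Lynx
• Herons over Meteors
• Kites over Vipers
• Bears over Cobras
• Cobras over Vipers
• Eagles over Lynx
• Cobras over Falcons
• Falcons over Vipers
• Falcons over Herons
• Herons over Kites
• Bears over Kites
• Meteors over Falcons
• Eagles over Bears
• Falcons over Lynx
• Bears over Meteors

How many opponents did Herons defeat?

6

Herons' results: beat Lynx, Vipers, Kites, Eagles, Meteors, Bears; lost to Cobras, Falcons.
That is 6 wins.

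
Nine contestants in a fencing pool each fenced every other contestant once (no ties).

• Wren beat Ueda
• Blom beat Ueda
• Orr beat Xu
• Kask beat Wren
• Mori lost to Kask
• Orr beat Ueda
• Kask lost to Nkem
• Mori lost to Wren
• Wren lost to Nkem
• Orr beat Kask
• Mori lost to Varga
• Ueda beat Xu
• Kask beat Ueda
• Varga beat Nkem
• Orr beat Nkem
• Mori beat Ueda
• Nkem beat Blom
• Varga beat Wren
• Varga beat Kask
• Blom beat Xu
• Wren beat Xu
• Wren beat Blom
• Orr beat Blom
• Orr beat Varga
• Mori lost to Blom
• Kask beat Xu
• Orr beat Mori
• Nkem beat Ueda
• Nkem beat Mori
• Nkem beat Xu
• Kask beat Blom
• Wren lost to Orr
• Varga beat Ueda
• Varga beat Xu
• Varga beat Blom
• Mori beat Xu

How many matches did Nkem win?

6

Nkem's results: beat Mori, Kask, Xu, Ueda, Wren, Blom; lost to Varga, Orr.
That is 6 wins.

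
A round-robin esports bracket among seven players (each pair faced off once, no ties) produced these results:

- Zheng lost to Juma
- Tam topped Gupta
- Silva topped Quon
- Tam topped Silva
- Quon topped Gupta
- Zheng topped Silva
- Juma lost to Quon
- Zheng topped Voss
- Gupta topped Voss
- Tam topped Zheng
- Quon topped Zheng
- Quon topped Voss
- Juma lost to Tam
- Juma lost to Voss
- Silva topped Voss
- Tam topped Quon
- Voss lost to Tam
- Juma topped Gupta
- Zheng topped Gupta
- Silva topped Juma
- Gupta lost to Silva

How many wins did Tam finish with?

Tam's results: beat Voss, Quon, Silva, Juma, Gupta, Zheng; lost to no one.
That is 6 wins.

6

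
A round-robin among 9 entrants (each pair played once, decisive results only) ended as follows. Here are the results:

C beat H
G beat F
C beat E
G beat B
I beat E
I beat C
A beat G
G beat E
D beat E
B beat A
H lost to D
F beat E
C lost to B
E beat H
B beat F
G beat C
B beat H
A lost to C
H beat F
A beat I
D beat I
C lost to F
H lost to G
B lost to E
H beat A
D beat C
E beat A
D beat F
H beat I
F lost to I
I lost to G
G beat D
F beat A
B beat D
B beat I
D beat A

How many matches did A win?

A's results: beat G, I; lost to B, C, D, E, F, H.
That is 2 wins.

2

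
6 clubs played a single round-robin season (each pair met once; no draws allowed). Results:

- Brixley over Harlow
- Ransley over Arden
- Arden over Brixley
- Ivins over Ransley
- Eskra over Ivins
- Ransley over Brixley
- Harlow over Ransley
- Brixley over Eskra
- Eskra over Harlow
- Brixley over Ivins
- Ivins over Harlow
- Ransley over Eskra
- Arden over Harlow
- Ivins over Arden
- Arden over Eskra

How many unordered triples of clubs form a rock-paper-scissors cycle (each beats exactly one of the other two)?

Of the C(6,3) = 20 triples, the cyclic ones are: {Brixley, Ransley, Harlow}; {Brixley, Ransley, Ivins}; {Brixley, Ivins, Arden}; {Ransley, Eskra, Harlow}; {Ransley, Eskra, Ivins}; {Ransley, Harlow, Arden}; {Eskra, Ivins, Arden}.
That is 7.

7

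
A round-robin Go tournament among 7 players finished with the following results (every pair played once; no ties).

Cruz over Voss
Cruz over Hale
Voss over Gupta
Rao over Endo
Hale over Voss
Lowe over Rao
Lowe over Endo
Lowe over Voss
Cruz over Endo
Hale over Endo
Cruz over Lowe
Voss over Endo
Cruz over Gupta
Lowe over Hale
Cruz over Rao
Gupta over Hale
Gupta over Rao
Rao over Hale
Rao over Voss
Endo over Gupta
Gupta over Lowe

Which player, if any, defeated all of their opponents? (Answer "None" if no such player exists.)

Cruz

Cruz has 6 wins out of 6 opponents — a perfect record.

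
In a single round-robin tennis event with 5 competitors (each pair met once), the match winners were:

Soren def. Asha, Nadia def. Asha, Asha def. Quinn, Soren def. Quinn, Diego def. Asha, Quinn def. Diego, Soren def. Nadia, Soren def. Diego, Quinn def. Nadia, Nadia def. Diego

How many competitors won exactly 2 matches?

Win totals: Diego 1, Quinn 2, Asha 1, Nadia 2, Soren 4.
Exactly 2: Quinn, Nadia — 2 competitors.

2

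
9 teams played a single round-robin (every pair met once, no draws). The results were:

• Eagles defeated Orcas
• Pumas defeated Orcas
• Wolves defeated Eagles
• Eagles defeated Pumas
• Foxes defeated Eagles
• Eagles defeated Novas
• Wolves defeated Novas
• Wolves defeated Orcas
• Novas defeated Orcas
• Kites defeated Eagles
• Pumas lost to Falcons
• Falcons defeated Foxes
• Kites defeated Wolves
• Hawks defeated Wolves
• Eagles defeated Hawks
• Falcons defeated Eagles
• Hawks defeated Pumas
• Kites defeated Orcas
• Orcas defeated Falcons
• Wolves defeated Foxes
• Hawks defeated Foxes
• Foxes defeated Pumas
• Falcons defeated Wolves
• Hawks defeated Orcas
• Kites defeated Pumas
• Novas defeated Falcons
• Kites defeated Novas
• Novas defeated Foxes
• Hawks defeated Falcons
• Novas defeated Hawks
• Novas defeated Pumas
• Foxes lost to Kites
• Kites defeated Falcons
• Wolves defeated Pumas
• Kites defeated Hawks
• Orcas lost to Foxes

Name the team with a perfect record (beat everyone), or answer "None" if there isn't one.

Kites has 8 wins out of 8 opponents — a perfect record.

Kites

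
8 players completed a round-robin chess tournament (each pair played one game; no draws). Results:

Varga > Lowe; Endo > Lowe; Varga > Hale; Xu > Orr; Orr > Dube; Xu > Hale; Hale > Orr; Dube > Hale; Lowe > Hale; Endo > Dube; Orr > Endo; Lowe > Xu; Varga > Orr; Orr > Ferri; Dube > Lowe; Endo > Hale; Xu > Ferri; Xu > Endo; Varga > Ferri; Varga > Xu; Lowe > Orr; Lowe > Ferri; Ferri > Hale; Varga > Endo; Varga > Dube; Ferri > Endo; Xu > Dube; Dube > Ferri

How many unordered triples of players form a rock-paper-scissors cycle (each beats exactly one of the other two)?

9

Win totals: Endo 3, Dube 3, Lowe 4, Varga 7, Hale 1, Ferri 2, Xu 5, Orr 3.
A player with w wins dominates both others in C(w,2) triples; summing gives 3 + 3 + 6 + 21 + 0 + 1 + 10 + 3 = 47 transitive triples.
Total triples C(8,3) = 56, so cyclic triples = 56 − 47 = 9.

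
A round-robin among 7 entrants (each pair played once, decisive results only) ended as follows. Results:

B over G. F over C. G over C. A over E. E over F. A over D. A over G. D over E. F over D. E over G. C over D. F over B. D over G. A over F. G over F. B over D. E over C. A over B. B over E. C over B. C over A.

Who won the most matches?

Win totals: A 5, B 3, C 3, D 2, E 3, F 3, G 2.
A leads with 5 wins (next highest: 3).

A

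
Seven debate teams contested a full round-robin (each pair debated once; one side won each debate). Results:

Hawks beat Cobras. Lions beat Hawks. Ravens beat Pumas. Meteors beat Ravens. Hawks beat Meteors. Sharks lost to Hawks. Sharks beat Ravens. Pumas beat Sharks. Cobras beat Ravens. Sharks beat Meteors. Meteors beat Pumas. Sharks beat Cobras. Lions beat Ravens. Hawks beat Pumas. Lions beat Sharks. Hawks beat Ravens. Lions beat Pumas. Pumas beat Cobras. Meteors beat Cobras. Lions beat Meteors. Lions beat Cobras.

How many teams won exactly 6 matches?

1

Win totals: Pumas 2, Meteors 3, Lions 6, Sharks 3, Cobras 1, Ravens 1, Hawks 5.
Exactly 6: Lions — 1 team.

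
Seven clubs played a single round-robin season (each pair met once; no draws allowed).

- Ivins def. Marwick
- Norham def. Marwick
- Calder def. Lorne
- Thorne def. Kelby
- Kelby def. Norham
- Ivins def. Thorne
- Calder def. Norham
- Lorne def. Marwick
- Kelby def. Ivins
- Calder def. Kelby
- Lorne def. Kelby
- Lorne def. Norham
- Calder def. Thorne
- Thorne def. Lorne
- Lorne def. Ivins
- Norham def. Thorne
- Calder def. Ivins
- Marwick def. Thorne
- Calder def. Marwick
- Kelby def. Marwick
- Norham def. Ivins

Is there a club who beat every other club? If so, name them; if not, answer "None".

Calder

Calder has 6 wins out of 6 opponents — a perfect record.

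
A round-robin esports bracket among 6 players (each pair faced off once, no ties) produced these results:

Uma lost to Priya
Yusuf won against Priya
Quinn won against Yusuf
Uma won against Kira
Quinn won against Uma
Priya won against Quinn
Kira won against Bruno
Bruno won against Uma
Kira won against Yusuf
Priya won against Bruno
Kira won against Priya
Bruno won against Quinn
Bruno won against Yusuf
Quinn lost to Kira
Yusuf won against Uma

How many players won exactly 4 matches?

1

Win totals: Uma 1, Priya 3, Quinn 2, Bruno 3, Yusuf 2, Kira 4.
Exactly 4: Kira — 1 player.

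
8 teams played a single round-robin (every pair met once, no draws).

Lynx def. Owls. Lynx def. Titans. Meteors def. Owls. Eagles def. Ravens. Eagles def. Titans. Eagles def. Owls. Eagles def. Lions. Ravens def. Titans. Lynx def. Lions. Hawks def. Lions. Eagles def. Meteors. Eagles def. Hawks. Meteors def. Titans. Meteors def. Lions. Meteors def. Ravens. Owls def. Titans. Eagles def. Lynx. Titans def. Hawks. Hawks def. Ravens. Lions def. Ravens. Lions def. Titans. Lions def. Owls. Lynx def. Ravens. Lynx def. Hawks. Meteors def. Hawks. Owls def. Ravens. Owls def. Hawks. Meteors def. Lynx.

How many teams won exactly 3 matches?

2

Win totals: Lions 3, Meteors 6, Eagles 7, Owls 3, Hawks 2, Ravens 1, Lynx 5, Titans 1.
Exactly 3: Lions, Owls — 2 teams.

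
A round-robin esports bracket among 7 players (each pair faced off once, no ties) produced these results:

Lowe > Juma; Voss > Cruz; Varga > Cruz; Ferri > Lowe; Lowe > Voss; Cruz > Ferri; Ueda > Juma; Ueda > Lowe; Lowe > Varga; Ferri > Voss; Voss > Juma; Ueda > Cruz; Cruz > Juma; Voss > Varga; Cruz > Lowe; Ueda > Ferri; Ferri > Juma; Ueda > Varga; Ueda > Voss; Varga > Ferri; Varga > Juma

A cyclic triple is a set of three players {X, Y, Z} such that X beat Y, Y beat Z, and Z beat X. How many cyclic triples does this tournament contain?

Win totals: Varga 3, Juma 0, Lowe 3, Voss 3, Ferri 3, Cruz 3, Ueda 6.
A player with w wins dominates both others in C(w,2) triples; summing gives 3 + 0 + 3 + 3 + 3 + 3 + 15 = 30 transitive triples.
Total triples C(7,3) = 35, so cyclic triples = 35 − 30 = 5.

5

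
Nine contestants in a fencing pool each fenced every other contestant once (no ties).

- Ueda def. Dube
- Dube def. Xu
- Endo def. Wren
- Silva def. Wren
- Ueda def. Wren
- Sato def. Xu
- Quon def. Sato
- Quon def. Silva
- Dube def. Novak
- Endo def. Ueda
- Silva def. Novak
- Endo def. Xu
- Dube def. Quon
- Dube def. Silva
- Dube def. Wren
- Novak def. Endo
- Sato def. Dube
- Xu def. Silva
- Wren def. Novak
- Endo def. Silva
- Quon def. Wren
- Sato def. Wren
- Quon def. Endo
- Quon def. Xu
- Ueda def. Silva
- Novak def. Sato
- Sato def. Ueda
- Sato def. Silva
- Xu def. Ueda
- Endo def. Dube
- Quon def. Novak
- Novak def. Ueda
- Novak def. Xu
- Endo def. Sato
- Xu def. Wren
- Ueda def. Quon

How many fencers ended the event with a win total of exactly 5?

Win totals: Novak 4, Ueda 4, Quon 6, Xu 3, Sato 5, Endo 6, Wren 1, Dube 5, Silva 2.
Exactly 5: Sato, Dube — 2 fencers.

2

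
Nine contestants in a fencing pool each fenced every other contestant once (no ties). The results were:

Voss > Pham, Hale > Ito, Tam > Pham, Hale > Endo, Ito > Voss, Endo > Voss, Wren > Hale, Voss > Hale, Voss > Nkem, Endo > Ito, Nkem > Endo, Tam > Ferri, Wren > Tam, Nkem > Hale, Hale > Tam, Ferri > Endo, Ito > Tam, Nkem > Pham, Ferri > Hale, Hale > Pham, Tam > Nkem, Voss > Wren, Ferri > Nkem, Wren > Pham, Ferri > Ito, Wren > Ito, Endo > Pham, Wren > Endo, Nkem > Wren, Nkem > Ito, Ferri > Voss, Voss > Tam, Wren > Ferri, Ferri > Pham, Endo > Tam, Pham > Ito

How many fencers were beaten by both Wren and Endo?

3

Wren beat: Endo, Pham, Tam, Ito, Hale, Ferri.
Endo beat: Pham, Tam, Voss, Ito.
Both beat: Pham, Tam, Ito — 3.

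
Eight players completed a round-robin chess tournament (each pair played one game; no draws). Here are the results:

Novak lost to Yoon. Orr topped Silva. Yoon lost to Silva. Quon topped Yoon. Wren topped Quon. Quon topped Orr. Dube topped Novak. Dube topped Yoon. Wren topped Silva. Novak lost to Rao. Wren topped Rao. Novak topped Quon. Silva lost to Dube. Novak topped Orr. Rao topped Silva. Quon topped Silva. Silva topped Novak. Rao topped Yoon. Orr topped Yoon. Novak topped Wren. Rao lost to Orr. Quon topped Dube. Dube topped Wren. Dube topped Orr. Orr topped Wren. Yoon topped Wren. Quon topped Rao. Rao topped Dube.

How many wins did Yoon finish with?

Yoon's results: beat Novak, Wren; lost to Silva, Quon, Dube, Rao, Orr.
That is 2 wins.

2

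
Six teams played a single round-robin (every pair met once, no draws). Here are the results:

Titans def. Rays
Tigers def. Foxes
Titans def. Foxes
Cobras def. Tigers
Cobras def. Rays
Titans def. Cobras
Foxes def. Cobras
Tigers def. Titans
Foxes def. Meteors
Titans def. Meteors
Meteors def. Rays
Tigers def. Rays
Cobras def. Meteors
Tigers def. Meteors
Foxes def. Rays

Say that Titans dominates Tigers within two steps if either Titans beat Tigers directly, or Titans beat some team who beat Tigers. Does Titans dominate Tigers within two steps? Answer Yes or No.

Yes

Titans did not beat Tigers directly.
Titans beat Foxes, Rays, Cobras, Meteors. Of those, Cobras beat Tigers.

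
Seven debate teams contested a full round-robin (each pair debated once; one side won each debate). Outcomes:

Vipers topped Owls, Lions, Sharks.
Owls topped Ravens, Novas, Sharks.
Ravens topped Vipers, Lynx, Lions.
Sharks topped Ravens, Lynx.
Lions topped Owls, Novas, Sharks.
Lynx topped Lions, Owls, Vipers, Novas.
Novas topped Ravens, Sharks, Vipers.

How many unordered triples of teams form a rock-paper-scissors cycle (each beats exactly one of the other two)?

13

Win totals: Sharks 2, Owls 3, Vipers 3, Lynx 4, Novas 3, Lions 3, Ravens 3.
A team with w wins dominates both others in C(w,2) triples; summing gives 1 + 3 + 3 + 6 + 3 + 3 + 3 = 22 transitive triples.
Total triples C(7,3) = 35, so cyclic triples = 35 − 22 = 13.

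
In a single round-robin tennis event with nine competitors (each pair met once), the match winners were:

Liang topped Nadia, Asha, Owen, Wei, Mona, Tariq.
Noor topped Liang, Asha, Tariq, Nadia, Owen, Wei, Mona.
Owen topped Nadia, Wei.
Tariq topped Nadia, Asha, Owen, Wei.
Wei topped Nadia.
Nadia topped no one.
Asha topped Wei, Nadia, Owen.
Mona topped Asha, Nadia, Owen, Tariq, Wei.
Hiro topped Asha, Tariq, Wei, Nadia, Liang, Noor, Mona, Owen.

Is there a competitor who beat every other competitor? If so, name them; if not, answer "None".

Hiro has 8 wins out of 8 opponents — a perfect record.

Hiro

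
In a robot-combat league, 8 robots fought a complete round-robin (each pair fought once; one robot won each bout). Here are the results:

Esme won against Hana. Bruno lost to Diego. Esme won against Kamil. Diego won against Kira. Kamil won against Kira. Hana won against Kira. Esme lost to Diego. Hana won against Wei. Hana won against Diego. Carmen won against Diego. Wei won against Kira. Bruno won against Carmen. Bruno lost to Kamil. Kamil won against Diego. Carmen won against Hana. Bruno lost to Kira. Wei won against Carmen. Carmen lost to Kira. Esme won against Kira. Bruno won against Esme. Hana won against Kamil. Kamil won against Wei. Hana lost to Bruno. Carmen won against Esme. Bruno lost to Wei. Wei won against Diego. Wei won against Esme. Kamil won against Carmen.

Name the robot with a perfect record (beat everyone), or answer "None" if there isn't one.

None

Highest win total is Wei with 5 (out of 7 possible).
Wei lost to Kamil, Hana, so no robot went undefeated.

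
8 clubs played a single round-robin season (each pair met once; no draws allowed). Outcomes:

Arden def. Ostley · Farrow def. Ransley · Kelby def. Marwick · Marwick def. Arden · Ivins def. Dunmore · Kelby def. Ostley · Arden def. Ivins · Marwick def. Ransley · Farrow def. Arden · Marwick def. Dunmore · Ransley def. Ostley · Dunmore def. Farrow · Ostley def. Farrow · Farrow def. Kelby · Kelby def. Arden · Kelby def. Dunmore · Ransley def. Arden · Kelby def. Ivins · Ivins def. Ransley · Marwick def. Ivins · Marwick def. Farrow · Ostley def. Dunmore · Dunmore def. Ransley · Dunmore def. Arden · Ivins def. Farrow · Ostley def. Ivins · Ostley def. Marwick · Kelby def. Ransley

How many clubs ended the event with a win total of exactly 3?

Win totals: Ostley 4, Ivins 3, Ransley 2, Marwick 5, Arden 2, Kelby 6, Dunmore 3, Farrow 3.
Exactly 3: Ivins, Dunmore, Farrow — 3 clubs.

3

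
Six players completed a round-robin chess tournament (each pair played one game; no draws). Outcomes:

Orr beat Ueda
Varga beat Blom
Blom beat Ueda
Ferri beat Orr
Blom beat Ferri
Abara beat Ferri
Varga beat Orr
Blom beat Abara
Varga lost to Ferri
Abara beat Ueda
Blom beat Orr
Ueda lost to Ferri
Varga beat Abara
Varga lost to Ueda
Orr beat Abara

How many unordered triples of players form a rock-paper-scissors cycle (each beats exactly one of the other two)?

6

Of the C(6,3) = 20 triples, the cyclic ones are: {Ueda, Blom, Varga}; {Ueda, Abara, Varga}; {Ueda, Varga, Orr}; {Blom, Ferri, Varga}; {Ferri, Abara, Varga}; {Ferri, Abara, Orr}.
That is 6.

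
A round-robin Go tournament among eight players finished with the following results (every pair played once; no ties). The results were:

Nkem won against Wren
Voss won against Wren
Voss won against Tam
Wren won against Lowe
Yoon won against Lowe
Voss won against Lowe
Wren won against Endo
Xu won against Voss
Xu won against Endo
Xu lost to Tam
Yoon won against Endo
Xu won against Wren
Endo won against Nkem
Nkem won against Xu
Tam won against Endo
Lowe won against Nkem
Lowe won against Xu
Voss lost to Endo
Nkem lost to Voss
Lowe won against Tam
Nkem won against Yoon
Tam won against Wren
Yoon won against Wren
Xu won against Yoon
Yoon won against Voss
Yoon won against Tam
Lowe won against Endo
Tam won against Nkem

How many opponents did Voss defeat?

Voss' results: beat Wren, Tam, Lowe, Nkem; lost to Yoon, Endo, Xu.
That is 4 wins.

4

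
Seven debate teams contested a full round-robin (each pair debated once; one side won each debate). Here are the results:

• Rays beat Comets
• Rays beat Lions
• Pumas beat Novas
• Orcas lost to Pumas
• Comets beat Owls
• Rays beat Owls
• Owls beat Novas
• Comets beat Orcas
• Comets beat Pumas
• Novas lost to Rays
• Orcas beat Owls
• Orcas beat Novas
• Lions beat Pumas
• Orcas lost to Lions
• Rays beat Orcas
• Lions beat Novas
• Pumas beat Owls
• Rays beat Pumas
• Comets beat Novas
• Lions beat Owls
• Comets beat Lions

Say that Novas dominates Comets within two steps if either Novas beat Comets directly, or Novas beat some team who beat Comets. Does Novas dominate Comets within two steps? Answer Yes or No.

Novas did not beat Comets directly.
Novas beat no one, so there is no intermediate team.

No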